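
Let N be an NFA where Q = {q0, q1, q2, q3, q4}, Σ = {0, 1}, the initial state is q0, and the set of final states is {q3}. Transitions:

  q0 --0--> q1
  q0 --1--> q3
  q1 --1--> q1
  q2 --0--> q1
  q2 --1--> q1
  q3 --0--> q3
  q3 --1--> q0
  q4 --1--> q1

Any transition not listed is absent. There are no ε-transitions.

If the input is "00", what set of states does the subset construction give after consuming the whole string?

Start in {q0}.
Read '0': q0→{q1}; now {q1}.
Read '0': q1→∅; now ∅.

∅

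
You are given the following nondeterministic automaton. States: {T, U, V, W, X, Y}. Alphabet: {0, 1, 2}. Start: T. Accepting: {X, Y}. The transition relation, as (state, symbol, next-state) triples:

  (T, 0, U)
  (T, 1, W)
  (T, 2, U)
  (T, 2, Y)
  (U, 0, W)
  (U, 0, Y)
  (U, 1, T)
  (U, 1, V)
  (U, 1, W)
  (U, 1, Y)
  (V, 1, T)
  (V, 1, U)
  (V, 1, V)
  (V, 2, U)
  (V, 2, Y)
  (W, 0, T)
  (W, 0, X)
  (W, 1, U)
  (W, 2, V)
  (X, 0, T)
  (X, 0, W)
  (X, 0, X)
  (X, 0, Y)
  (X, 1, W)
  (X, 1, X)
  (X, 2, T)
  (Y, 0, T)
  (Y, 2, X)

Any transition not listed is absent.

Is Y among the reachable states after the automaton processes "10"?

No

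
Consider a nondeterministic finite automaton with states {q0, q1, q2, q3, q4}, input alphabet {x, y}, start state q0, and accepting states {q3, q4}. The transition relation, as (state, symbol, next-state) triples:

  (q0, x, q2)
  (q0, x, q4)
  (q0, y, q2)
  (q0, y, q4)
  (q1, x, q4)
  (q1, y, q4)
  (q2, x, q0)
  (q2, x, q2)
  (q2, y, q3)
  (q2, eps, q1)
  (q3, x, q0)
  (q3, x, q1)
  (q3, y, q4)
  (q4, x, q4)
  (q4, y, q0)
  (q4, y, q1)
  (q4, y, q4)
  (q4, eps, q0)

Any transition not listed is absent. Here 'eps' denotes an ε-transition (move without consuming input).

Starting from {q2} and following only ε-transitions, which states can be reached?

{q1, q2}

Begin with {q2}.
ε-move q2 → q1; add q1.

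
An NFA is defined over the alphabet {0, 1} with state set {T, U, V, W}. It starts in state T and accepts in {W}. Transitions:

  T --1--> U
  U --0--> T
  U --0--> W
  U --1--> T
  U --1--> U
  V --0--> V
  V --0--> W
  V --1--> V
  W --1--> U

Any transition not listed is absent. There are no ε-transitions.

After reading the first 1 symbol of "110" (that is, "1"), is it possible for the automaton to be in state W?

Start in {T}.
Read '1': {T} → {U}.
State W is not in {U}.

No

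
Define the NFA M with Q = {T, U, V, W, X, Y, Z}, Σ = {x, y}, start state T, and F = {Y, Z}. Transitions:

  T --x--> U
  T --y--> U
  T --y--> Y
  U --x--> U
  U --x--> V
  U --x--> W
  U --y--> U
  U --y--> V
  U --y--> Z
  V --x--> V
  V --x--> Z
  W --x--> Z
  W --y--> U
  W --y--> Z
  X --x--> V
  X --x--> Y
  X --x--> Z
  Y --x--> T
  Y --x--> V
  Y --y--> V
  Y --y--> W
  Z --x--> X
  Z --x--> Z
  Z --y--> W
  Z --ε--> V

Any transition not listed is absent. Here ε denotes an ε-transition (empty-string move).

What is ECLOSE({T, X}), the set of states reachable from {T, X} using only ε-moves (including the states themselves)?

{T, X}

Begin with {T, X}.
No ε-moves leave this set, so the closure equals the set itself.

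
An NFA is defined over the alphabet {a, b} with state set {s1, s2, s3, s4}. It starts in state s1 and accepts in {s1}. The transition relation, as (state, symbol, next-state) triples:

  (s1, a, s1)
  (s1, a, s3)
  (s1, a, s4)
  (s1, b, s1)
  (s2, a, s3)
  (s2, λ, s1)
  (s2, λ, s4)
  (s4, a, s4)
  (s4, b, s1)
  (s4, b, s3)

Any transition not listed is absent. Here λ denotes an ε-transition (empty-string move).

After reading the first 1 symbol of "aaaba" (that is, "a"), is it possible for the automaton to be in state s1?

Yes

Start in {s1}.
Read 'a': {s1} → {s1, s3, s4}.
State s1 is in {s1, s3, s4}.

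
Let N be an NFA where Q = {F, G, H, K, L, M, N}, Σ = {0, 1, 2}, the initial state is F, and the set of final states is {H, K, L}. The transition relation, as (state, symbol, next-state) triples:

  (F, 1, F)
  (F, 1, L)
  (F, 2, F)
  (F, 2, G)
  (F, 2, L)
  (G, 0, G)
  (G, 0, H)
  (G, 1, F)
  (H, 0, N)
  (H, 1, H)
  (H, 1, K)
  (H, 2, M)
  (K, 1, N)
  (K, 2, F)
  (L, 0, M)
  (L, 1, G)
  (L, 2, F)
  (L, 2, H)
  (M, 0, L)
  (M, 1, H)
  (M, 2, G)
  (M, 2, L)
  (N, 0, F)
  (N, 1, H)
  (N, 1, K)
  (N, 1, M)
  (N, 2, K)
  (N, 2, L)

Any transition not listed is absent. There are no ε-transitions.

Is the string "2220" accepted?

Yes

Start in {F}.
Read '2': {F} → {F, G, L}.
Read '2': {F, G, L} → {F, G, H, L}.
Read '2': {F, G, H, L} → {F, G, H, L, M}.
Read '0': {F, G, H, L, M} → {G, H, L, M, N}.
The final set {G, H, L, M, N} contains the accepting states H, L.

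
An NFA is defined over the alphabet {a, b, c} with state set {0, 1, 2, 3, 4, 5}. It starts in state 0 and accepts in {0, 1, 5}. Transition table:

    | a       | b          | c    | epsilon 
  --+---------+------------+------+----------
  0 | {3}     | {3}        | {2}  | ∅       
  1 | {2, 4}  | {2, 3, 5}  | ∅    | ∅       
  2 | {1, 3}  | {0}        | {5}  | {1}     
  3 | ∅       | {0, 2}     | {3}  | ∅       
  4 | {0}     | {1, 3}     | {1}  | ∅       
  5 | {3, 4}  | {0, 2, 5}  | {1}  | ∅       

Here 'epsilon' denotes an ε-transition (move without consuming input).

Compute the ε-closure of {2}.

{1, 2}

Begin with {2}.
ε-move 2 → 1; add 1.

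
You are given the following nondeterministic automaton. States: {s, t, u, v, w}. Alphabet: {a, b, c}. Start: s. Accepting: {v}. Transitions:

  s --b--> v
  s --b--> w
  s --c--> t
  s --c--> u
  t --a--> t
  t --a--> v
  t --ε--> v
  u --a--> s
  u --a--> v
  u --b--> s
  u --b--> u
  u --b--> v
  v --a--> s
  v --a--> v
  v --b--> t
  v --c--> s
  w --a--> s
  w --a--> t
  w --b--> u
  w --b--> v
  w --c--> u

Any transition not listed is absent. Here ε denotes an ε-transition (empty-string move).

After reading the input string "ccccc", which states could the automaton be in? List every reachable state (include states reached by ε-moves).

{t, u, v}

Start in {s}.
Read 'c': s→{t, u}; union {t, u}; ε-closure = {t, u, v}.
Read 'c': t→∅, u→∅, v→{s}; now {s}.
Read 'c': s→{t, u}; union {t, u}; ε-closure = {t, u, v}.
Read 'c': t→∅, u→∅, v→{s}; now {s}.
Read 'c': s→{t, u}; union {t, u}; ε-closure = {t, u, v}.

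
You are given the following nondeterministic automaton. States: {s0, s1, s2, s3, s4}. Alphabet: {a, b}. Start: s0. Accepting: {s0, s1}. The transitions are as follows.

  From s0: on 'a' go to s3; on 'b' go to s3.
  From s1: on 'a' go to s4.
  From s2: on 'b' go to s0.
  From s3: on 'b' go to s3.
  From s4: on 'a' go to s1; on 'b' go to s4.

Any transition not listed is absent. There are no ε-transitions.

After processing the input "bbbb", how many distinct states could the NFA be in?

1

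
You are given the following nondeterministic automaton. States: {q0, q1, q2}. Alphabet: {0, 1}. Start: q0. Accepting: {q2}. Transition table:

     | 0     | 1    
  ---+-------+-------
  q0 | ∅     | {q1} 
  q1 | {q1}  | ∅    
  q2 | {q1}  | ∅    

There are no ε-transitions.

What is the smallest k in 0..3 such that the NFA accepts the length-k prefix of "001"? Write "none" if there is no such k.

none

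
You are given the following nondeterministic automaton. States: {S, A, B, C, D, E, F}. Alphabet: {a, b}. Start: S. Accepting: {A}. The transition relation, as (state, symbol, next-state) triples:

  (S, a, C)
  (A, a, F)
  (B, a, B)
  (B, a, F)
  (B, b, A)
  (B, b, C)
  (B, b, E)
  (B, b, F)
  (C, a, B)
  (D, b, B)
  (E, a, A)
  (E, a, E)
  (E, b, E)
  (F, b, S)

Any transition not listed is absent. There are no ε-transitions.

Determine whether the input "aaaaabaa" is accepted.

Yes

Start in {S}.
Read 'a': {S} → {C}.
Read 'a': {C} → {B}.
Read 'a': {B} → {B, F}.
Read 'a': {B, F} → {B, F}.
Read 'a': {B, F} → {B, F}.
Read 'b': {B, F} → {S, A, C, E, F}.
Read 'a': {S, A, C, E, F} → {A, B, C, E, F}.
Read 'a': {A, B, C, E, F} → {A, B, E, F}.
The final set {A, B, E, F} contains the accepting state A.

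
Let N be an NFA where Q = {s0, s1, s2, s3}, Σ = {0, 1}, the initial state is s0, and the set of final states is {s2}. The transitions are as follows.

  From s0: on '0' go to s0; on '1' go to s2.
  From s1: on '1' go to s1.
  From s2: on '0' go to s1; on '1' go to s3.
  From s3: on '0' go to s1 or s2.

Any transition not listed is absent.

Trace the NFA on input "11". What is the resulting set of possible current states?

Start in {s0}.
Read '1': {s0} → {s2}.
Read '1': {s2} → {s3}.

{s3}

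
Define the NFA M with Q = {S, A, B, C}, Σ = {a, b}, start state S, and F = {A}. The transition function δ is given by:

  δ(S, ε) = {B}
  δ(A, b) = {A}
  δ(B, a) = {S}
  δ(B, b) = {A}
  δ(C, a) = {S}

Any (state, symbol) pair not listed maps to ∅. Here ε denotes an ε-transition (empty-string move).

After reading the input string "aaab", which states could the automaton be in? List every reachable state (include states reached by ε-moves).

{A}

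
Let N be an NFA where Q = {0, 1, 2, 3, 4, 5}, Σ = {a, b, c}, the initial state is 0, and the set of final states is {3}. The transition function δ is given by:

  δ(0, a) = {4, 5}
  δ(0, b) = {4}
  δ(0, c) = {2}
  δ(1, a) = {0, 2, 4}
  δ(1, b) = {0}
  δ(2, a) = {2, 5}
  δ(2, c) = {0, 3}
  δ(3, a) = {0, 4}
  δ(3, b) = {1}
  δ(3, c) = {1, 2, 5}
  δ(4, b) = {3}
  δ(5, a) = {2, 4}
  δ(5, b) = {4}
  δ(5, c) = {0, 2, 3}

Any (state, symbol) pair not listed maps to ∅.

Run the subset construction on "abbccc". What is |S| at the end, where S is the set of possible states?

5

Start in {0}.
Read 'a': {0} → {4, 5}.
Read 'b': {4, 5} → {3, 4}.
Read 'b': {3, 4} → {1, 3}.
Read 'c': {1, 3} → {1, 2, 5}.
Read 'c': {1, 2, 5} → {0, 2, 3}.
Read 'c': {0, 2, 3} → {0, 1, 2, 3, 5}.
That set has 5 states.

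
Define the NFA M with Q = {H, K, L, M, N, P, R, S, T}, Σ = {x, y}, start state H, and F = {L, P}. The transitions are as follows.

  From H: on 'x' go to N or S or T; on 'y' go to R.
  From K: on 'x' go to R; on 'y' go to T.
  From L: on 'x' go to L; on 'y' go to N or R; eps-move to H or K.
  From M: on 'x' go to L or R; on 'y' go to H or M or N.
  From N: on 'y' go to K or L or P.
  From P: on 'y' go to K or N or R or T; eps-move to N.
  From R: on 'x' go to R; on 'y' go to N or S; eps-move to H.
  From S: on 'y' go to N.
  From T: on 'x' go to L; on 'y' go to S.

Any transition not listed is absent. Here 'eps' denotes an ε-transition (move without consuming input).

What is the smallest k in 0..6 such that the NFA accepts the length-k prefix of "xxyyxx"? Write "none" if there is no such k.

2

Start in {H}.
Read 'x': H→{N, S, T}; now {N, S, T}.
Read 'x': N→∅, S→∅, T→{L}; union {L}; ε-closure = {H, K, L}.
None of the earlier sets intersect F, but {H, K, L} does.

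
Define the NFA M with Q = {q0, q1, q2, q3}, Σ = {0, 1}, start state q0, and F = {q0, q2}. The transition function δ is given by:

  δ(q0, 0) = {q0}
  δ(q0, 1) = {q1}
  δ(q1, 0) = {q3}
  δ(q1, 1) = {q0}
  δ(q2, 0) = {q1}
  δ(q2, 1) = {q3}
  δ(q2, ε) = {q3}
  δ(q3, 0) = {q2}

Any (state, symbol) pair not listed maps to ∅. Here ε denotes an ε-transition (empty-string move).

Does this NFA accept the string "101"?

Start in {q0}.
Read '1': q0→{q1}; now {q1}.
Read '0': q1→{q3}; now {q3}.
Read '1': q3→∅; now ∅.
The final set ∅ contains no accepting state.

No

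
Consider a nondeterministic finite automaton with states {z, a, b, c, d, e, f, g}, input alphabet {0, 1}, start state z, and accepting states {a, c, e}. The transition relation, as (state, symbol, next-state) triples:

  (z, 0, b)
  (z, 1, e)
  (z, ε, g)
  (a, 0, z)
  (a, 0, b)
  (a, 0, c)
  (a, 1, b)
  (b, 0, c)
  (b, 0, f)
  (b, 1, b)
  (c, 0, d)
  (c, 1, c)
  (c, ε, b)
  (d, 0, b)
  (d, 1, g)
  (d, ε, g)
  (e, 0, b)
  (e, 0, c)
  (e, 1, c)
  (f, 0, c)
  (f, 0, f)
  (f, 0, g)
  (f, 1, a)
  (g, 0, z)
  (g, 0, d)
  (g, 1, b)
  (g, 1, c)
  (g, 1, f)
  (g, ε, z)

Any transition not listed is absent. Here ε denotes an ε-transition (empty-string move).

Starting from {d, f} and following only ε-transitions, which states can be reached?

Begin with {d, f}.
ε-move d → g; add g.
ε-move g → z; add z.

{z, d, f, g}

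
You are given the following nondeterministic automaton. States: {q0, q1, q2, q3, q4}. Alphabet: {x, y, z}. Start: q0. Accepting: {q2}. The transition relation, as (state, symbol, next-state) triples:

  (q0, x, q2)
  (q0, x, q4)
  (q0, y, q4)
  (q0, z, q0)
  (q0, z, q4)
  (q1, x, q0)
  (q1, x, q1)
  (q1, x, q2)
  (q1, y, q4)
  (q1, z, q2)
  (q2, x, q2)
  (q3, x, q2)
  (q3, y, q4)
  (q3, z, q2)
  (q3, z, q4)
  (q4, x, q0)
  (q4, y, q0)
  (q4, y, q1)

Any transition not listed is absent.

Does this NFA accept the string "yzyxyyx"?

Start in {q0}.
Read 'y': q0→{q4}; now {q4}.
Read 'z': q4→∅; now ∅.
The set is empty and remains empty for the remaining 5 symbols.
The final set ∅ contains no accepting state.

No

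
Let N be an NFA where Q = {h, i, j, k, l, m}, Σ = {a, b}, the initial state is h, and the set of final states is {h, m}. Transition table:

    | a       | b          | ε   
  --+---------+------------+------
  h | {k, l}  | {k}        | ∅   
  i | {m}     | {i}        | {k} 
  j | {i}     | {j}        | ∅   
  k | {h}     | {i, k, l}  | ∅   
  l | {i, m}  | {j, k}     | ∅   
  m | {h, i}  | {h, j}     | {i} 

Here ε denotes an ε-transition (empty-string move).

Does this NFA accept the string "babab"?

No

Start in {h}.
Read 'b': h→{k}; now {k}.
Read 'a': k→{h}; now {h}.
Read 'b': h→{k}; now {k}.
Read 'a': k→{h}; now {h}.
Read 'b': h→{k}; now {k}.
The final set {k} contains no accepting state.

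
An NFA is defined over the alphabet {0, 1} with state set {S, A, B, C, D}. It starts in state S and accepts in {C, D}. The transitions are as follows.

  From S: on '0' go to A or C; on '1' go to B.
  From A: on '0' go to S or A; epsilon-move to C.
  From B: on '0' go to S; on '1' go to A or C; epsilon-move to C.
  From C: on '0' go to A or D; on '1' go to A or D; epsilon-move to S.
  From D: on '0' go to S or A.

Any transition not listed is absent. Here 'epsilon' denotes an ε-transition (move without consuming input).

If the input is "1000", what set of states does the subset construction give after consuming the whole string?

{S, A, C, D}

Start in {S}.
Read '1': S→{B}; union {B}; ε-closure = {S, B, C}.
Read '0': S→{A, C}, B→{S}, C→{A, D}; now {S, A, C, D}.
Read '0': S→{A, C}, A→{S, A}, C→{A, D}, D→{S, A}; now {S, A, C, D}.
Read '0': S→{A, C}, A→{S, A}, C→{A, D}, D→{S, A}; now {S, A, C, D}.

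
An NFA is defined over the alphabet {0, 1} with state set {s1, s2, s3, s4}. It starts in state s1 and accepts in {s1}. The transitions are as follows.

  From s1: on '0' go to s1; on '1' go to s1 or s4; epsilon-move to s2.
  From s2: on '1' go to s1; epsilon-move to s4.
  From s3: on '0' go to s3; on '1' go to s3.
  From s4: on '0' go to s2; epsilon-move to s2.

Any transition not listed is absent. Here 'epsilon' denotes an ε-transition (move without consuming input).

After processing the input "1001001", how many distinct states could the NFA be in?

Start: ε-closure({s1}) = {s1, s2, s4}.
Read '1': s1→{s1, s4}, s2→{s1}, s4→∅; union {s1, s4}; ε-closure = {s1, s2, s4}.
Read '0': s1→{s1}, s2→∅, s4→{s2}; union {s1, s2}; ε-closure = {s1, s2, s4}.
Read '0': s1→{s1}, s2→∅, s4→{s2}; union {s1, s2}; ε-closure = {s1, s2, s4}.
Read '1': s1→{s1, s4}, s2→{s1}, s4→∅; union {s1, s4}; ε-closure = {s1, s2, s4}.
Read '0': s1→{s1}, s2→∅, s4→{s2}; union {s1, s2}; ε-closure = {s1, s2, s4}.
Read '0': s1→{s1}, s2→∅, s4→{s2}; union {s1, s2}; ε-closure = {s1, s2, s4}.
Read '1': s1→{s1, s4}, s2→{s1}, s4→∅; union {s1, s4}; ε-closure = {s1, s2, s4}.
That set has 3 states.

3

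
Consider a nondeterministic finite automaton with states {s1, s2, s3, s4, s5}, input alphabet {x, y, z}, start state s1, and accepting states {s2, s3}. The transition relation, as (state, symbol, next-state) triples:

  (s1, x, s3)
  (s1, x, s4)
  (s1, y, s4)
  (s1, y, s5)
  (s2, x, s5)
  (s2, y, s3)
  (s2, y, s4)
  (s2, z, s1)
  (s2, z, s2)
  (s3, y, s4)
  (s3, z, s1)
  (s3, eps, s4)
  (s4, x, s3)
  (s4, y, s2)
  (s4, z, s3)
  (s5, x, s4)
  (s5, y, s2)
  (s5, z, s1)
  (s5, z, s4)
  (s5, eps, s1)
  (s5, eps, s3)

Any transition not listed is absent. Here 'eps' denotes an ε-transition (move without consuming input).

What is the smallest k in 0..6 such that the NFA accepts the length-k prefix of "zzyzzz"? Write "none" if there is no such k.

none

Start in {s1}.
Read 'z': {s1} → ∅.
The set is empty and remains empty for the remaining 5 symbols.
No reachable set along the way intersects F.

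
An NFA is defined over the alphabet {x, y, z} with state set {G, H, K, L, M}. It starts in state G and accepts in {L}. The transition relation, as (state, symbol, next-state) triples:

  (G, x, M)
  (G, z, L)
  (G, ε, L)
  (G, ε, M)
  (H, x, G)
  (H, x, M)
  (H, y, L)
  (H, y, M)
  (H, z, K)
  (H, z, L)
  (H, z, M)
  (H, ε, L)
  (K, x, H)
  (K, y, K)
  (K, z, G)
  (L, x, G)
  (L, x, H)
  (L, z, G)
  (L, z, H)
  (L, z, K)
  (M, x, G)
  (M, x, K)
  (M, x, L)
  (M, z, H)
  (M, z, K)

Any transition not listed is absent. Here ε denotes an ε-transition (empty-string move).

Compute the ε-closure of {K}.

{K}

Begin with {K}.
No ε-moves leave this set, so the closure equals the set itself.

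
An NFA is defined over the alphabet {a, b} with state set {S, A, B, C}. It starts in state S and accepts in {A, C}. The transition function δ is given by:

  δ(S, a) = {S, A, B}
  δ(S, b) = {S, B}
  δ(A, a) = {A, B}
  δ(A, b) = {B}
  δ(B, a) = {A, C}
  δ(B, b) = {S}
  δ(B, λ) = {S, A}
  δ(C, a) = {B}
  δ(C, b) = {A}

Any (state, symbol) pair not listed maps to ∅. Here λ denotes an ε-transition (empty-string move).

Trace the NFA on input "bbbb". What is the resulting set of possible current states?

Start in {S}.
Read 'b': S→{S, B}; union {S, B}; ε-closure = {S, A, B}.
Read 'b': S→{S, B}, A→{B}, B→{S}; union {S, B}; ε-closure = {S, A, B}.
Read 'b': S→{S, B}, A→{B}, B→{S}; union {S, B}; ε-closure = {S, A, B}.
Read 'b': S→{S, B}, A→{B}, B→{S}; union {S, B}; ε-closure = {S, A, B}.

{S, A, B}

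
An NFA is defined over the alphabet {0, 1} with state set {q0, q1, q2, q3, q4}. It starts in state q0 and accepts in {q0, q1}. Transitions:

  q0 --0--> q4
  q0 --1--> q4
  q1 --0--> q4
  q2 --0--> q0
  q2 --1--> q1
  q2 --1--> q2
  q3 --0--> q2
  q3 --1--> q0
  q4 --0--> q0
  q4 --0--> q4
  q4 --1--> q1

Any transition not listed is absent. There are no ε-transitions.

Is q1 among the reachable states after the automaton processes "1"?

No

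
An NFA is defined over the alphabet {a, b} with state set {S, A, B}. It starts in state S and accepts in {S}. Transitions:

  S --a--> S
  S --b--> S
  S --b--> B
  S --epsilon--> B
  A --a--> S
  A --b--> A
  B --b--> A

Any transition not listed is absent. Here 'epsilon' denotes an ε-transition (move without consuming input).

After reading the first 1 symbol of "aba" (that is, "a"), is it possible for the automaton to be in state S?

Yes

Start: ε-closure({S}) = {S, B}.
Read 'a': S→{S}, B→∅; union {S}; ε-closure = {S, B}.
State S is in {S, B}.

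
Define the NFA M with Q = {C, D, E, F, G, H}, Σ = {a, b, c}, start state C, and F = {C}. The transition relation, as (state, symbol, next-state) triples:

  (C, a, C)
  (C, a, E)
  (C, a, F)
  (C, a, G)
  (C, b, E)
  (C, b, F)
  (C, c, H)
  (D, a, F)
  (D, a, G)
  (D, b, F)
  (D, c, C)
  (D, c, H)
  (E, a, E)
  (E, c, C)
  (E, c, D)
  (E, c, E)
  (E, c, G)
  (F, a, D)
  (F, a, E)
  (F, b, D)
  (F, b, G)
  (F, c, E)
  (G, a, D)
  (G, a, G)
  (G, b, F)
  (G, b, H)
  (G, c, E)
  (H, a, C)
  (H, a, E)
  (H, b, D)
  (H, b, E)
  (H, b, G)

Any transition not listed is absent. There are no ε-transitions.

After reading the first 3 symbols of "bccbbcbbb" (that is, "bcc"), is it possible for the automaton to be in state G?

Yes

Start in {C}.
Read 'b': {C} → {E, F}.
Read 'c': {E, F} → {C, D, E, G}.
Read 'c': {C, D, E, G} → {C, D, E, G, H}.
State G is in {C, D, E, G, H}.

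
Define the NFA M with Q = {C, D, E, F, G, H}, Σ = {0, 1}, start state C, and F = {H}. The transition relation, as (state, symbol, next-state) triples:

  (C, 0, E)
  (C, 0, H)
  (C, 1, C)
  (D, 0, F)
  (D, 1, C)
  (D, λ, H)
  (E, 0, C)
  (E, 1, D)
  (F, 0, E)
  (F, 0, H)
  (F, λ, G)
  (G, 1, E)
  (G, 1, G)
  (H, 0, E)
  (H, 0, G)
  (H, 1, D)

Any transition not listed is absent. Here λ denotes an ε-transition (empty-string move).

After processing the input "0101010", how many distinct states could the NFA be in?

5

Start in {C}.
Read '0': {C} → {E, H}.
Read '1': {E, H} → {D, H}.
Read '0': {D, H} → {E, F, G}.
Read '1': {E, F, G} → {D, E, G, H}.
Read '0': {D, E, G, H} → {C, E, F, G}.
Read '1': {C, E, F, G} → {C, D, E, G, H}.
Read '0': {C, D, E, G, H} → {C, E, F, G, H}.
That set has 5 states.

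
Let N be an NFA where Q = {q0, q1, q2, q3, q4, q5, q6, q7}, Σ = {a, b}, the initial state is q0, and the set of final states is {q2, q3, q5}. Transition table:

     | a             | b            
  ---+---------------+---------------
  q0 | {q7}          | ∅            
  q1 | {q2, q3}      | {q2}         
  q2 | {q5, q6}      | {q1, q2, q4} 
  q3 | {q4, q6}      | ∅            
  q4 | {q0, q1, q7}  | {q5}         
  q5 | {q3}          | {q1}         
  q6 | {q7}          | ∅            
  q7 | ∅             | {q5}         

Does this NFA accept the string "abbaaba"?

Yes

Start in {q0}.
Read 'a': {q0} → {q7}.
Read 'b': {q7} → {q5}.
Read 'b': {q5} → {q1}.
Read 'a': {q1} → {q2, q3}.
Read 'a': {q2, q3} → {q4, q5, q6}.
Read 'b': {q4, q5, q6} → {q1, q5}.
Read 'a': {q1, q5} → {q2, q3}.
The final set {q2, q3} contains the accepting states q2, q3.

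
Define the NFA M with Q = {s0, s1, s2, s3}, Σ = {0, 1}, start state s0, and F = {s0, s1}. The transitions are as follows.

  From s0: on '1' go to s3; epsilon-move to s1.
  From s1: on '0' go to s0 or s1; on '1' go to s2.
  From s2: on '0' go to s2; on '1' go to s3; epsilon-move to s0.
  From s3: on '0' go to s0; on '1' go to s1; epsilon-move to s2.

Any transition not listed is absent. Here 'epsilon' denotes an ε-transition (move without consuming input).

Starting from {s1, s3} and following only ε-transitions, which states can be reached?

Begin with {s1, s3}.
ε-move s3 → s2; add s2.
ε-move s2 → s0; add s0.

{s0, s1, s2, s3}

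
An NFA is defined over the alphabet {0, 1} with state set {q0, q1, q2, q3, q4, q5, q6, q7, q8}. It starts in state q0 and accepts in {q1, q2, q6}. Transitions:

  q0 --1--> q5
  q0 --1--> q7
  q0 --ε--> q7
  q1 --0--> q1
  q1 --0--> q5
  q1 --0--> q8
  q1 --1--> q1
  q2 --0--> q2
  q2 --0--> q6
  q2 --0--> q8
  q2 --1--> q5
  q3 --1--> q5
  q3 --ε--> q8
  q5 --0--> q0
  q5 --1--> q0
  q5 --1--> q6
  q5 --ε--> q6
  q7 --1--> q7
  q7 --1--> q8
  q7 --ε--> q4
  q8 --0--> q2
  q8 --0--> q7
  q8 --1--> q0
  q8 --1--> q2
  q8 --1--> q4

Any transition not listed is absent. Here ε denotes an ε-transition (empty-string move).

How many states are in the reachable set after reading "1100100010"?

Start: ε-closure({q0}) = {q0, q4, q7}.
Read '1': {q0, q4, q7} → {q4, q5, q6, q7, q8}.
Read '1': {q4, q5, q6, q7, q8} → {q0, q2, q4, q6, q7, q8}.
Read '0': {q0, q2, q4, q6, q7, q8} → {q2, q4, q6, q7, q8}.
Read '0': {q2, q4, q6, q7, q8} → {q2, q4, q6, q7, q8}.
Read '1': {q2, q4, q6, q7, q8} → {q0, q2, q4, q5, q6, q7, q8}.
Read '0': {q0, q2, q4, q5, q6, q7, q8} → {q0, q2, q4, q6, q7, q8}.
Read '0': {q0, q2, q4, q6, q7, q8} → {q2, q4, q6, q7, q8}.
Read '0': {q2, q4, q6, q7, q8} → {q2, q4, q6, q7, q8}.
Read '1': {q2, q4, q6, q7, q8} → {q0, q2, q4, q5, q6, q7, q8}.
Read '0': {q0, q2, q4, q5, q6, q7, q8} → {q0, q2, q4, q6, q7, q8}.
That set has 6 states.

6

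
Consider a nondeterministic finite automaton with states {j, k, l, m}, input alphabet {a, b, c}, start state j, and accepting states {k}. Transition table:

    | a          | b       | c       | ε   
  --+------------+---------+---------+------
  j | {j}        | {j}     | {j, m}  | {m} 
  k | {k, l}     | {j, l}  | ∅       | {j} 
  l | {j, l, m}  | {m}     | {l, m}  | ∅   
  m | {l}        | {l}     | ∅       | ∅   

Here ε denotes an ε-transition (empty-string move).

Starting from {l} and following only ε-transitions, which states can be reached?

{l}

Begin with {l}.
No ε-moves leave this set, so the closure equals the set itself.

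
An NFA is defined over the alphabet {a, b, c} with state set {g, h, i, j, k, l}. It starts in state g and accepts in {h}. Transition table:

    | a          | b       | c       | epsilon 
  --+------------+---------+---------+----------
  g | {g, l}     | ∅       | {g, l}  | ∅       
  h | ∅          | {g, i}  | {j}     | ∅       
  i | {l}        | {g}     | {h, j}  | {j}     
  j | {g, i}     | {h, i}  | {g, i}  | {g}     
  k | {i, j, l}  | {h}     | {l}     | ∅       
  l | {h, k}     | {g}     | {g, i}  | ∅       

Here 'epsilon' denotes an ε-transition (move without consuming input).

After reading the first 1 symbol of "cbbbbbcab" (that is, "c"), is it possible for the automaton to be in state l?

Start in {g}.
Read 'c': g→{g, l}; now {g, l}.
State l is in {g, l}.

Yes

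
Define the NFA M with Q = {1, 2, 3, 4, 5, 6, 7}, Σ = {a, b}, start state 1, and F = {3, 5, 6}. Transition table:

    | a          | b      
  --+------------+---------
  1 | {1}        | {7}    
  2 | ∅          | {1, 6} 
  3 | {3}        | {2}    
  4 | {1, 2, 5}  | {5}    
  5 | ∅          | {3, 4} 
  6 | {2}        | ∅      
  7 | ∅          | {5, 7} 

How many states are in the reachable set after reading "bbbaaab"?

2

Start in {1}.
Read 'b': 1→{7}; now {7}.
Read 'b': 7→{5, 7}; now {5, 7}.
Read 'b': 5→{3, 4}, 7→{5, 7}; now {3, 4, 5, 7}.
Read 'a': 3→{3}, 4→{1, 2, 5}, 5→∅, 7→∅; now {1, 2, 3, 5}.
Read 'a': 1→{1}, 2→∅, 3→{3}, 5→∅; now {1, 3}.
Read 'a': 1→{1}, 3→{3}; now {1, 3}.
Read 'b': 1→{7}, 3→{2}; now {2, 7}.
That set has 2 states.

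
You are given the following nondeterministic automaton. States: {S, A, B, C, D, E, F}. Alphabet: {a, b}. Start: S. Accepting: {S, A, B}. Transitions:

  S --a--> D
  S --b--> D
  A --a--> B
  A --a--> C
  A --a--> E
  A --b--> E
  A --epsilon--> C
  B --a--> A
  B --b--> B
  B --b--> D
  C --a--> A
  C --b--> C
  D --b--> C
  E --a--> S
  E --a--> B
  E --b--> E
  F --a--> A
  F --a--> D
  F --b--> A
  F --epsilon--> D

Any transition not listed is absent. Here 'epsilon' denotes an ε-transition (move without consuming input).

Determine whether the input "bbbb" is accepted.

Start in {S}.
Read 'b': {S} → {D}.
Read 'b': {D} → {C}.
Read 'b': {C} → {C}.
Read 'b': {C} → {C}.
The final set {C} contains no accepting state.

No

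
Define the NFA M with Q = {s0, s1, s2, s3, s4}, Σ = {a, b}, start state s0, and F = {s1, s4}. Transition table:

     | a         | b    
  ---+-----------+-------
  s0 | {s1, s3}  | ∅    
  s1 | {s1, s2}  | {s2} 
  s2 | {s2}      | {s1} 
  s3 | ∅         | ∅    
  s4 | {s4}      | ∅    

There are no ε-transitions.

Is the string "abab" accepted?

Start in {s0}.
Read 'a': s0→{s1, s3}; now {s1, s3}.
Read 'b': s1→{s2}, s3→∅; now {s2}.
Read 'a': s2→{s2}; now {s2}.
Read 'b': s2→{s1}; now {s1}.
The final set {s1} contains the accepting state s1.

Yes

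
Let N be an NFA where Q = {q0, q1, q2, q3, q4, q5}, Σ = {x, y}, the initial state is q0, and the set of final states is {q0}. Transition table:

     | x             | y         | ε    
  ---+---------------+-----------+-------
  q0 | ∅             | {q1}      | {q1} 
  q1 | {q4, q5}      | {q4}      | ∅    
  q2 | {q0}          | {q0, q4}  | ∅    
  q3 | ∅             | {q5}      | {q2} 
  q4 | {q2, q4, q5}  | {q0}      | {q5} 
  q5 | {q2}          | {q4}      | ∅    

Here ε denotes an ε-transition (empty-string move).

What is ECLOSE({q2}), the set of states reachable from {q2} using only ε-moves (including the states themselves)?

Begin with {q2}.
No ε-moves leave this set, so the closure equals the set itself.

{q2}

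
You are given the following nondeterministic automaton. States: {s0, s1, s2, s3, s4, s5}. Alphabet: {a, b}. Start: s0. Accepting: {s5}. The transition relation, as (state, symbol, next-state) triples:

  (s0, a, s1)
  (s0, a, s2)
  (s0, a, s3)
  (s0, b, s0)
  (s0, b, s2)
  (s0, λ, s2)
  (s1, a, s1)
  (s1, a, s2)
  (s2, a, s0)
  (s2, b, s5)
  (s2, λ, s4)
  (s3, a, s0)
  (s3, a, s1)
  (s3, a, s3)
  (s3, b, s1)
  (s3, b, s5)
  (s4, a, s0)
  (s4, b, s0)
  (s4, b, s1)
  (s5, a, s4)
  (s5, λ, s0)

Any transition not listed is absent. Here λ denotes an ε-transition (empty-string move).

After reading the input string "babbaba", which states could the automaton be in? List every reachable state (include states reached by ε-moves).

{s0, s1, s2, s3, s4}

Start: ε-closure({s0}) = {s0, s2, s4}.
Read 'b': {s0, s2, s4} → {s0, s1, s2, s4, s5}.
Read 'a': {s0, s1, s2, s4, s5} → {s0, s1, s2, s3, s4}.
Read 'b': {s0, s1, s2, s3, s4} → {s0, s1, s2, s4, s5}.
Read 'b': {s0, s1, s2, s4, s5} → {s0, s1, s2, s4, s5}.
Read 'a': {s0, s1, s2, s4, s5} → {s0, s1, s2, s3, s4}.
Read 'b': {s0, s1, s2, s3, s4} → {s0, s1, s2, s4, s5}.
Read 'a': {s0, s1, s2, s4, s5} → {s0, s1, s2, s3, s4}.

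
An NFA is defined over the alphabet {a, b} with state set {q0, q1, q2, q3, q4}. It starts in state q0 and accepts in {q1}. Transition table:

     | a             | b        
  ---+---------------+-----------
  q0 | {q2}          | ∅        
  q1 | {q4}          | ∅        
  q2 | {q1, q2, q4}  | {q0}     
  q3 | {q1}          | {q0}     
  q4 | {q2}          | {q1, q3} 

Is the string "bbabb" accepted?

No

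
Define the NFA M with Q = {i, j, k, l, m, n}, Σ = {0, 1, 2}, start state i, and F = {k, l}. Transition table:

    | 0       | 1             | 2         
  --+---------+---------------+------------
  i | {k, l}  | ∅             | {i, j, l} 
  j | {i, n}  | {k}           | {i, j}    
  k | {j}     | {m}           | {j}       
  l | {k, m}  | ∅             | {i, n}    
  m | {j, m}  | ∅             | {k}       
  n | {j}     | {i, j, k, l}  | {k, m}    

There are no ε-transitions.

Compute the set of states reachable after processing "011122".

∅

Start in {i}.
Read '0': {i} → {k, l}.
Read '1': {k, l} → {m}.
Read '1': {m} → ∅.
The set is empty and remains empty for the remaining 3 symbols.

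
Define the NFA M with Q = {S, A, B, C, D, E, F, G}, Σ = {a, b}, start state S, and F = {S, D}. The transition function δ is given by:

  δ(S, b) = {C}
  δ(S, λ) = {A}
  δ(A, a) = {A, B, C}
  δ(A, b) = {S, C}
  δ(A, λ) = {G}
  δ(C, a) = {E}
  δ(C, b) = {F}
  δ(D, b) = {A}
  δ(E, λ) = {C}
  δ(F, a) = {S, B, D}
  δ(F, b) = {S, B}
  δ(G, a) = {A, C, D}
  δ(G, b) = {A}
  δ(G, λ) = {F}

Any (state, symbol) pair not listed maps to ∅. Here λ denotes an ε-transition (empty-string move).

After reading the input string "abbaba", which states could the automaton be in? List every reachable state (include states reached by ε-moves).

{S, A, B, C, D, E, F, G}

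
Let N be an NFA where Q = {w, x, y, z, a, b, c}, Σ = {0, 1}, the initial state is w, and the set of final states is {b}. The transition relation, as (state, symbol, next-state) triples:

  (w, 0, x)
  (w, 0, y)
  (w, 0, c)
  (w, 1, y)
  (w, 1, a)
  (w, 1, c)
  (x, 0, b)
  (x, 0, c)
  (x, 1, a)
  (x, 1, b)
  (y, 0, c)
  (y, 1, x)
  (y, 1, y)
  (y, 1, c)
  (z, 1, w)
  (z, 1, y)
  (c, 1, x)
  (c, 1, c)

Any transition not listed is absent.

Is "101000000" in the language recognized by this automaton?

No

Start in {w}.
Read '1': w→{y, a, c}; now {y, a, c}.
Read '0': y→{c}, a→∅, c→∅; now {c}.
Read '1': c→{x, c}; now {x, c}.
Read '0': x→{b, c}, c→∅; now {b, c}.
Read '0': b→∅, c→∅; now ∅.
The set is empty and remains empty for the remaining 4 symbols.
The final set ∅ contains no accepting state.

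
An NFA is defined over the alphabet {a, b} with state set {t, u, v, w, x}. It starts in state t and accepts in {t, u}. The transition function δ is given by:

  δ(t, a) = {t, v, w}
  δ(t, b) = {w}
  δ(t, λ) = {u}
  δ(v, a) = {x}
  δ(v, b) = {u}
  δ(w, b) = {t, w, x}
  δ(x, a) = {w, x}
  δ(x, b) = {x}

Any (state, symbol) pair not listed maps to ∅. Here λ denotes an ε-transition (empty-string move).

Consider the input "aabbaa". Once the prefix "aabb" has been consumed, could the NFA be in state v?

No

Start: ε-closure({t}) = {t, u}.
Read 'a': t→{t, v, w}, u→∅; union {t, v, w}; ε-closure = {t, u, v, w}.
Read 'a': t→{t, v, w}, u→∅, v→{x}, w→∅; union {t, v, w, x}; ε-closure = {t, u, v, w, x}.
Read 'b': t→{w}, u→∅, v→{u}, w→{t, w, x}, x→{x}; now {t, u, w, x}.
Read 'b': t→{w}, u→∅, w→{t, w, x}, x→{x}; union {t, w, x}; ε-closure = {t, u, w, x}.
State v is not in {t, u, w, x}.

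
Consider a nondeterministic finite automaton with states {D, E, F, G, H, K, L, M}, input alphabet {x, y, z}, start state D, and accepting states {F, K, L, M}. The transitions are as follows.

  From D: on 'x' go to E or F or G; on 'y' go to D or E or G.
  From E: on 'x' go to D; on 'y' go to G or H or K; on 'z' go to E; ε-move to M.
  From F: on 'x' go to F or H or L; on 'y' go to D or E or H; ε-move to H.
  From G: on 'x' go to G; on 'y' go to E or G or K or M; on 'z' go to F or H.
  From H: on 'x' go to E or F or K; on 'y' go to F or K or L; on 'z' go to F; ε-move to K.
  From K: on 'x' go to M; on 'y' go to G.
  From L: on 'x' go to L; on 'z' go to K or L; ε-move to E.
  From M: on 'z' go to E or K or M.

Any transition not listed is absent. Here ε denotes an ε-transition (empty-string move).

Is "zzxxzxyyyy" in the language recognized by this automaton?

No

Start in {D}.
Read 'z': D→∅; now ∅.
The set is empty and remains empty for the remaining 9 symbols.
The final set ∅ contains no accepting state.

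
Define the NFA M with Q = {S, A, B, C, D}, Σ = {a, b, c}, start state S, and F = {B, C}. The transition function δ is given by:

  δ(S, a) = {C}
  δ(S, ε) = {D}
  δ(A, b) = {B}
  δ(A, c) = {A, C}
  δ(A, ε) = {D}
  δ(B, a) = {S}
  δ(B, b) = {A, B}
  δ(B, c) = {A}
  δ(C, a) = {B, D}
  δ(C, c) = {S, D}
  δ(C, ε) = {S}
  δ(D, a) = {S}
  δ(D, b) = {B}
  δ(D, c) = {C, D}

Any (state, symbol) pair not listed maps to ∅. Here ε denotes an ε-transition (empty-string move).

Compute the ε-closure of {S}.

{S, D}

Begin with {S}.
ε-move S → D; add D.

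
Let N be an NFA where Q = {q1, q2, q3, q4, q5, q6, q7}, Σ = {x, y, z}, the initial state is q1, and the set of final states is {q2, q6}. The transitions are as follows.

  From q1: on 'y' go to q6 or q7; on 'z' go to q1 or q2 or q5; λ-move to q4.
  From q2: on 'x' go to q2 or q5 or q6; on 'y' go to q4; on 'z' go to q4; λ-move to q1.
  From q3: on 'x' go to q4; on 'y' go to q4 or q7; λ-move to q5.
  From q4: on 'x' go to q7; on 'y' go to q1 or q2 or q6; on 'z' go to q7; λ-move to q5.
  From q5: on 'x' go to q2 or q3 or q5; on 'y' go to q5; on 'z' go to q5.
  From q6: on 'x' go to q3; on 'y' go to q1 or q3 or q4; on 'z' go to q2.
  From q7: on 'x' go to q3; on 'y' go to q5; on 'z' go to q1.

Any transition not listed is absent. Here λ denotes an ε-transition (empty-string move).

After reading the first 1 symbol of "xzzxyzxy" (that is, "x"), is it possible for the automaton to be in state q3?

Yes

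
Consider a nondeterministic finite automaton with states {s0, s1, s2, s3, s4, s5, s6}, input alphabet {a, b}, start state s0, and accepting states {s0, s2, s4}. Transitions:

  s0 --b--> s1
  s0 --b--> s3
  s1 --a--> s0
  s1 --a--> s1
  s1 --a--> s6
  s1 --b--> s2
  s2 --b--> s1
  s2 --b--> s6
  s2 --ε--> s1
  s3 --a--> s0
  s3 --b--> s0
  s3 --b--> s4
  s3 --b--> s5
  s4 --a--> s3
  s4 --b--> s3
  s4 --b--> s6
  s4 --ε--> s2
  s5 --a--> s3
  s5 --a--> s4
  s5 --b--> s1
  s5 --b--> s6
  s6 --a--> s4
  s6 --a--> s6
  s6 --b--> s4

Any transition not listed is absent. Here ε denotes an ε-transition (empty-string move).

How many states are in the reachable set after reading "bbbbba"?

6

Start in {s0}.
Read 'b': {s0} → {s1, s3}.
Read 'b': {s1, s3} → {s0, s1, s2, s4, s5}.
Read 'b': {s0, s1, s2, s4, s5} → {s1, s2, s3, s6}.
Read 'b': {s1, s2, s3, s6} → {s0, s1, s2, s4, s5, s6}.
Read 'b': {s0, s1, s2, s4, s5, s6} → {s1, s2, s3, s4, s6}.
Read 'a': {s1, s2, s3, s4, s6} → {s0, s1, s2, s3, s4, s6}.
That set has 6 states.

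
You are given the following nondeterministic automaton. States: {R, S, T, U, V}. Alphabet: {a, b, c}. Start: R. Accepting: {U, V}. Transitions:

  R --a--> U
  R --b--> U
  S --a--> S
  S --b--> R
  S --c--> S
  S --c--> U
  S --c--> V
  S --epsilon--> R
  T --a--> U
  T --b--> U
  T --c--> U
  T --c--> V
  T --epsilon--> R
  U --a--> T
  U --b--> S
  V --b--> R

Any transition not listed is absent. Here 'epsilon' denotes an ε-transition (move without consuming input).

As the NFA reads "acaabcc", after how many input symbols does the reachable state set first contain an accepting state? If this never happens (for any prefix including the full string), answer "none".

1

Start in {R}.
Read 'a': R→{U}; now {U}.
None of the earlier sets intersect F, but {U} does.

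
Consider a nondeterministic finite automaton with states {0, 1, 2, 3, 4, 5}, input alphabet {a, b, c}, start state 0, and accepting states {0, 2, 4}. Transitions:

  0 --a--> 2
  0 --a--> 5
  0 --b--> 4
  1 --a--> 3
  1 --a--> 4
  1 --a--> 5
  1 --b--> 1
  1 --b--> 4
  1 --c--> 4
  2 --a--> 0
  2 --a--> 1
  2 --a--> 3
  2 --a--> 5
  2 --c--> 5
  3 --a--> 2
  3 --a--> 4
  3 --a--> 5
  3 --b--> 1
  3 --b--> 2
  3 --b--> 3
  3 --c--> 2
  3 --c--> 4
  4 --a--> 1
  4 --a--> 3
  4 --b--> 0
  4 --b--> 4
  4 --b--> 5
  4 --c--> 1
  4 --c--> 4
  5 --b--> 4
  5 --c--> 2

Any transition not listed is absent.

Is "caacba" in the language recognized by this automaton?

Start in {0}.
Read 'c': 0→∅; now ∅.
The set is empty and remains empty for the remaining 5 symbols.
The final set ∅ contains no accepting state.

No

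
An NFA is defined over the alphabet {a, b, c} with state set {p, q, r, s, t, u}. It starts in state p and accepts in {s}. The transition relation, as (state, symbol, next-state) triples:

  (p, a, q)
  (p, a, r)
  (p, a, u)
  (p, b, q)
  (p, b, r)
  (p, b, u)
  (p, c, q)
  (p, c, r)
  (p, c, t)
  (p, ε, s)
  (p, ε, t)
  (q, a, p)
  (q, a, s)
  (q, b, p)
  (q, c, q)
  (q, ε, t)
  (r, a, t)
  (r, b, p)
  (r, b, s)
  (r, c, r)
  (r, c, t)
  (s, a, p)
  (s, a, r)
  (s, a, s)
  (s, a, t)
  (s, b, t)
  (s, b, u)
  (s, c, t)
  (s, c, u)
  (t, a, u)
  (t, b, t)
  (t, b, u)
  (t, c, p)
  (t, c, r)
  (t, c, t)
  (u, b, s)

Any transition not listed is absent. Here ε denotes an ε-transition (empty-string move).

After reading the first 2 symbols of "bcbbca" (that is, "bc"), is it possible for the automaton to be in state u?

Start: ε-closure({p}) = {p, s, t}.
Read 'b': p→{q, r, u}, s→{t, u}, t→{t, u}; now {q, r, t, u}.
Read 'c': q→{q}, r→{r, t}, t→{p, r, t}, u→∅; union {p, q, r, t}; ε-closure = {p, q, r, s, t}.
State u is not in {p, q, r, s, t}.

No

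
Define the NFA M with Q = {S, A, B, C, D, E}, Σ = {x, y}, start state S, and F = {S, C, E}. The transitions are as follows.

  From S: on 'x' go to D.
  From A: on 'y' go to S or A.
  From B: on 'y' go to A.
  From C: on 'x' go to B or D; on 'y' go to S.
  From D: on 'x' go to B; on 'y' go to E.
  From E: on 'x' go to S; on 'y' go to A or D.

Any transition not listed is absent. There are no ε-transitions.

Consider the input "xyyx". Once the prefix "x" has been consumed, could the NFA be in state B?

No

Start in {S}.
Read 'x': {S} → {D}.
State B is not in {D}.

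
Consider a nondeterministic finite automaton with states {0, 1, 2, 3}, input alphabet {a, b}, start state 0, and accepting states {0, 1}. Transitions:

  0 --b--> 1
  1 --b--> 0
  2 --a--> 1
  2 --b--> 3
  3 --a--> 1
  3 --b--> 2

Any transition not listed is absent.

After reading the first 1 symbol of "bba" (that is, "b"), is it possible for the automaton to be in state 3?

No

Start in {0}.
Read 'b': 0→{1}; now {1}.
State 3 is not in {1}.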